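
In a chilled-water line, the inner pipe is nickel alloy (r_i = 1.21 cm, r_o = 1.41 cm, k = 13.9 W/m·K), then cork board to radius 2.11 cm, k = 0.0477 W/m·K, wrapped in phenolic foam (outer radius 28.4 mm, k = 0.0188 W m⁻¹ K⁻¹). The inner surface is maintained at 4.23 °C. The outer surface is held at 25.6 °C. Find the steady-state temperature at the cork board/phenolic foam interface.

Series thermal resistances, inner to outer:
  R'_nickel alloy = ln(0.0141/0.0121)/(2πk) = 0.1530/(2π·13.9) = 0.001751 m·K/W
  R'_cork board = ln(0.0211/0.0141)/(2πk) = 0.4031/(2π·0.0477) = 1.345 m·K/W
  R'_phenolic foam = ln(0.0284/0.0211)/(2πk) = 0.2971/(2π·0.0188) = 2.515 m·K/W
ΣR = 0.001751 + 1.345 + 2.515 = 3.862 m·K/W
Q' = ΔT/ΣR = (4.23 °C − 25.6 °C)/3.862 = -5.533 W/m
From the inner boundary to the cork board/phenolic foam interface, ΣR_partial = 1.347 m·K/W.
T_interface = T_in − Q'·ΣR_partial = 4.23 °C − (-5.533)(1.347) = 11.7 °C

T = 11.7 °C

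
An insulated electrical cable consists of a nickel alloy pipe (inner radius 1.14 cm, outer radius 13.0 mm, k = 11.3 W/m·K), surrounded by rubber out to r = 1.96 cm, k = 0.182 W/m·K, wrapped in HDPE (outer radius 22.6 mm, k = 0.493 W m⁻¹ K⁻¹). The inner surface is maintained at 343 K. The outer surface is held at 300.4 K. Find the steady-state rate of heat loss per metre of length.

Series thermal resistances, inner to outer:
  R'_nickel alloy = ln(0.0130/0.0114)/(2πk) = 0.1313/(2π·11.3) = 0.001850 m·K/W
  R'_rubber = ln(0.0196/0.0130)/(2πk) = 0.4106/(2π·0.182) = 0.3590 m·K/W
  R'_HDPE = ln(0.0226/0.0196)/(2πk) = 0.1424/(2π·0.493) = 0.04598 m·K/W
ΣR = 0.001850 + 0.3590 + 0.04598 = 0.4068 m·K/W
Q' = ΔT/ΣR = (343 K − 300.4 K)/0.4068 = 105 W/m

Q' = 105 W/m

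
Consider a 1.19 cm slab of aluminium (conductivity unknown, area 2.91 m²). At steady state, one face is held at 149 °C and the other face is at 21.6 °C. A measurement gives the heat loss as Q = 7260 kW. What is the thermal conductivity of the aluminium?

k = 233 W/m·K

ΣR = ΔT/Q = |149 − 21.6|/7.26×10^6 = 1.755×10^-5 K/W
L/(kA) = 1.755×10^-5 ⇒ k = 0.0119/(1.755×10^-5·2.91) = 233 W/m·K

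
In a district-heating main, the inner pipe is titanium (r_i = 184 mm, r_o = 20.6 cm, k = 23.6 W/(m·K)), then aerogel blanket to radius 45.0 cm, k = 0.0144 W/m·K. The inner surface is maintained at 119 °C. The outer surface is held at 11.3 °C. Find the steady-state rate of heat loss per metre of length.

Treat each layer as a resistance in series:
  R'_titanium = ln(0.206/0.184)/(2πk) = 0.1129/(2π·23.6) = 7.617×10^-4 m·K/W
  R'_aerogel blanket = ln(0.450/0.206)/(2πk) = 0.7814/(2π·0.0144) = 8.636 m·K/W
ΣR = 7.617×10^-4 + 8.636 = 8.637 m·K/W
Q' = ΔT/ΣR = (119 °C − 11.3 °C)/8.637 = 12.5 W/m

Q' = 12.5 W/m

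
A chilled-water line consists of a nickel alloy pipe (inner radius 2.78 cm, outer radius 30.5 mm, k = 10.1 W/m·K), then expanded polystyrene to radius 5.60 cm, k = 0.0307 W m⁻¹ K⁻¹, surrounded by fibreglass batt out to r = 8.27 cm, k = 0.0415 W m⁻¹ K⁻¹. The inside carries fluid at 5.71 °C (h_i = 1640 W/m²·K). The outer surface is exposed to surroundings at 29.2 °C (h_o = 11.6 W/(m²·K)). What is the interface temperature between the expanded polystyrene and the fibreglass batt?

Resistance network (inner→outer):
  R'_conv,in = 1/(2πr h) = 1/(2π·0.0278·1640) = 0.003491 m·K/W
  R'_nickel alloy = ln(0.0305/0.0278)/(2πk) = 0.09269/(2π·10.1) = 0.001461 m·K/W
  R'_expanded polystyrene = ln(0.0560/0.0305)/(2πk) = 0.6076/(2π·0.0307) = 3.150 m·K/W
  R'_fibreglass batt = ln(0.0827/0.0560)/(2πk) = 0.3899/(2π·0.0415) = 1.495 m·K/W
  R'_conv,out = 1/(2πr h) = 1/(2π·0.0827·11.6) = 0.1659 m·K/W
ΣR = 0.003491 + 0.001461 + 3.150 + 1.495 + 0.1659 = 4.816 m·K/W
Q' = ΔT/ΣR = (5.71 °C − 29.2 °C)/4.816 = -4.877 W/m
From the inner boundary to the expanded polystyrene/fibreglass batt interface, ΣR_partial = 3.155 m·K/W.
T_interface = T_in − Q'·ΣR_partial = 5.71 °C − (-4.877)(3.155) = 21.1 °C

T = 21.1 °C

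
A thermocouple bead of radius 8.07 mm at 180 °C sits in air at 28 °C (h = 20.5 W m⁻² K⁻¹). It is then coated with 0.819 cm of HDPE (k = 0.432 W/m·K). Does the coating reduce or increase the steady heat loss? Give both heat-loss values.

Critical radius for a sphere: r_cr = 2k/h = 0.0421 m = 4.21 cm.
Outer radius after coating: r₂ = 0.00807 + 0.00819 = 0.01626 m.
Since r₁ < r_cr and r₂ ≤ r_cr, the coating moves toward the maximum at r_cr — heat loss rises.
Bare: R = 1/(4πr₁²h) = 59.61 K/W; Q = 152/59.61 = 2.55 W.
Coated: R = R_cond + R_conv = 26.18 K/W; Q = 152/26.18 = 5.81 W.

increases: 2.55 → 5.81 W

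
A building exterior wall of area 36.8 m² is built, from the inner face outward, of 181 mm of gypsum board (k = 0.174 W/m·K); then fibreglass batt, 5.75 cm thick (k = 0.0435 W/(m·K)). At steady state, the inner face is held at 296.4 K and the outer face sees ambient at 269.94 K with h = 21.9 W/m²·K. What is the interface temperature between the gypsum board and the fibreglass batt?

T = 285.0 K

Resistance network (inner→outer):
  R_gypsum board = L/(kA) = 0.181/(0.174·36.8) = 0.02827 K/W
  R_fibreglass batt = L/(kA) = 0.0575/(0.0435·36.8) = 0.03592 K/W
  R_conv,out = 1/(hA) = 1/(21.9·36.8) = 0.001241 K/W
ΣR = 0.02827 + 0.03592 + 0.001241 = 0.06543 K/W
Q = ΔT/ΣR = (296.4 K − 269.94 K)/0.06543 = 404.4 W
From the inner boundary to the gypsum board/fibreglass batt interface, ΣR_partial = 0.02827 K/W.
T_interface = T_in − Q·ΣR_partial = 296.4 K − (404.4)(0.02827) = 285.0 K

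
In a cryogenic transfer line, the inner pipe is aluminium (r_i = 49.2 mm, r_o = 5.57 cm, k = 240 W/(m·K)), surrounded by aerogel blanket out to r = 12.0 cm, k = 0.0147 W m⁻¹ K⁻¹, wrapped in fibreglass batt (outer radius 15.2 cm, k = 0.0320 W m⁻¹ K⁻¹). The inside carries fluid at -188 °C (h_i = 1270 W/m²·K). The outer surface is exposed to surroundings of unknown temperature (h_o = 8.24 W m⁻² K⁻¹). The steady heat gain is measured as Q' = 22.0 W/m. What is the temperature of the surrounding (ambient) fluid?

T_out = 23.5 °C

Series resistances:
  R'_conv,in = 1/(2πr h) = 1/(2π·0.0492·1270) = 0.002547 m·K/W
  R'_aluminium = ln(0.0557/0.0492)/(2πk) = 0.1241/(2π·240) = 8.229×10^-5 m·K/W
  R'_aerogel blanket = ln(0.120/0.0557)/(2πk) = 0.7675/(2π·0.0147) = 8.310 m·K/W
  R'_fibreglass batt = ln(0.152/0.120)/(2πk) = 0.2364/(2π·0.0320) = 1.176 m·K/W
  R'_conv,out = 1/(2πr h) = 1/(2π·0.152·8.24) = 0.1271 m·K/W
ΣR = 9.615 m·K/W
ΔT = Q'·ΣR = 22.0 × 9.615 = 211.5 K
Heat flows inward, so T_out = T_in + ΔT = -188 + 211.5 = 23.5 °C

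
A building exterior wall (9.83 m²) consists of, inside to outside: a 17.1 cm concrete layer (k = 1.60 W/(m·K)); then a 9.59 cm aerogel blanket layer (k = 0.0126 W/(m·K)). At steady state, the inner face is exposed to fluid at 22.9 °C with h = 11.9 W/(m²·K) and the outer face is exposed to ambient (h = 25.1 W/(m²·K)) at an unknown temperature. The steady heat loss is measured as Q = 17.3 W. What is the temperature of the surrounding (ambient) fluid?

Sum the resistances:
  R_conv,in = 1/(hA) = 1/(11.9·9.83) = 0.008549 K/W
  R_concrete = L/(kA) = 0.171/(1.60·9.83) = 0.01087 K/W
  R_aerogel blanket = L/(kA) = 0.0959/(0.0126·9.83) = 0.7743 K/W
  R_conv,out = 1/(hA) = 1/(25.1·9.83) = 0.004053 K/W
ΣR = 0.7977 K/W
ΔT = Q·ΣR = 17.3 × 0.7977 = 13.80 K
Heat flows outward, so T_out = T_in − ΔT = 22.9 − 13.80 = 9.10 °C

T_out = 9.10 °C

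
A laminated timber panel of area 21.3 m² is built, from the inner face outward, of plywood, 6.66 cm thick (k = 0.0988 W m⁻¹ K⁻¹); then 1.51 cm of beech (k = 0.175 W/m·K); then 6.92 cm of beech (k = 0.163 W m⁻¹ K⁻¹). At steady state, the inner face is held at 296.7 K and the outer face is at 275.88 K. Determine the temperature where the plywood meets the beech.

T = 284.9 K

Series thermal resistances, inner to outer:
  R_plywood = L/(kA) = 0.0666/(0.0988·21.3) = 0.03165 K/W
  R_beech = L/(kA) = 0.0151/(0.175·21.3) = 0.004051 K/W
  R_beech = L/(kA) = 0.0692/(0.163·21.3) = 0.01993 K/W
ΣR = 0.03165 + 0.004051 + 0.01993 = 0.05563 K/W
Q = ΔT/ΣR = (296.7 K − 275.88 K)/0.05563 = 374.3 W
From the inner boundary to the plywood/beech interface, ΣR_partial = 0.03165 K/W.
T_interface = T_in − Q·ΣR_partial = 296.7 K − (374.3)(0.03165) = 284.9 K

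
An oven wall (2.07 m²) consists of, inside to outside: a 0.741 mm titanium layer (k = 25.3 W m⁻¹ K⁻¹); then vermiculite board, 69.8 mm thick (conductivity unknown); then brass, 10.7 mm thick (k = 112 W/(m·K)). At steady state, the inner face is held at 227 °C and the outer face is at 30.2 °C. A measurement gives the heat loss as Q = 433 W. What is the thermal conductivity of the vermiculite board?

ΣR = ΔT/Q = |227 − 30.2|/433 = 0.4545 K/W
Known resistances:
  R_titanium = L/(kA) = 7.41×10^-4/(25.3·2.07) = 1.415×10^-5 K/W
  R_brass = L/(kA) = 0.0107/(112·2.07) = 4.615×10^-5 K/W
R_vermiculite board = ΣR − ΣR_known = 0.4545 − 6.030×10^-5 = 0.4544 K/W
L/(kA) = 0.4544 ⇒ k = 0.0698/(0.4544·2.07) = 0.0742 W/m·K

k = 0.0742 W/m·K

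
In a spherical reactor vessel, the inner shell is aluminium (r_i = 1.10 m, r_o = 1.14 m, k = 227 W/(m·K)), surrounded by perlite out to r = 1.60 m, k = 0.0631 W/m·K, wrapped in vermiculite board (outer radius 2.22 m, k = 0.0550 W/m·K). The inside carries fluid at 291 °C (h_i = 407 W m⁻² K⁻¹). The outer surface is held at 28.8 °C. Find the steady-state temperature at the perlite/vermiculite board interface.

Resistance network (inner→outer):
  R_conv,in = 1/(4πr²h) = 1/(4π·1.10²·407) = 1.616×10^-4 K/W
  R_aluminium = (1/1.10 − 1/1.14)/(4πk) = 0.03190/(4π·227) = 1.118×10^-5 K/W
  R_perlite = (1/1.14 − 1/1.60)/(4πk) = 0.2522/(4π·0.0631) = 0.3180 K/W
  R_vermiculite board = (1/1.60 − 1/2.22)/(4πk) = 0.1745/(4π·0.0550) = 0.2525 K/W
ΣR = 1.616×10^-4 + 1.118×10^-5 + 0.3180 + 0.2525 = 0.5707 K/W
Q = ΔT/ΣR = (291 °C − 28.8 °C)/0.5707 = 459.4 W
From the inner boundary to the perlite/vermiculite board interface, ΣR_partial = 0.3182 K/W.
T_interface = T_in − Q·ΣR_partial = 291 °C − (459.4)(0.3182) = 145 °C

T = 145 °C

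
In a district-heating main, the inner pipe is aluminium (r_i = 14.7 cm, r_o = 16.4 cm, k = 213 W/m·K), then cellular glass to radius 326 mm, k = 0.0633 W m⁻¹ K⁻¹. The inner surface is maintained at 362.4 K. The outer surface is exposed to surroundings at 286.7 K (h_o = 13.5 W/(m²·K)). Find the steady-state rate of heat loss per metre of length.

Q' = 42.9 W/m

Resistance network (inner→outer):
  R'_aluminium = ln(0.164/0.147)/(2πk) = 0.1094/(2π·213) = 8.177×10^-5 m·K/W
  R'_cellular glass = ln(0.326/0.164)/(2πk) = 0.6870/(2π·0.0633) = 1.727 m·K/W
  R'_conv,out = 1/(2πr h) = 1/(2π·0.326·13.5) = 0.03616 m·K/W
ΣR = 8.177×10^-5 + 1.727 + 0.03616 = 1.763 m·K/W
Q' = ΔT/ΣR = (362.4 K − 286.7 K)/1.763 = 42.9 W/m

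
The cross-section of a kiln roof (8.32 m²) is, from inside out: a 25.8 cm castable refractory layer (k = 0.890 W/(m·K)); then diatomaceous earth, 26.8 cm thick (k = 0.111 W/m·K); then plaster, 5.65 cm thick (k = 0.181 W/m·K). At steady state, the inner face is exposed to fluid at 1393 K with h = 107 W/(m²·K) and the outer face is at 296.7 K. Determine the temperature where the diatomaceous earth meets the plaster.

T = 410 K

Treat each layer as a resistance in series:
  R_conv,in = 1/(hA) = 1/(107·8.32) = 0.001123 K/W
  R_castable refractory = L/(kA) = 0.258/(0.890·8.32) = 0.03484 K/W
  R_diatomaceous earth = L/(kA) = 0.268/(0.111·8.32) = 0.2902 K/W
  R_plaster = L/(kA) = 0.0565/(0.181·8.32) = 0.03752 K/W
ΣR = 0.001123 + 0.03484 + 0.2902 + 0.03752 = 0.3637 K/W
Q = ΔT/ΣR = (1393 K − 296.7 K)/0.3637 = 3014 W
From the inner boundary to the diatomaceous earth/plaster interface, ΣR_partial = 0.3262 K/W.
T_interface = T_in − Q·ΣR_partial = 1393 K − (3014)(0.3262) = 410 K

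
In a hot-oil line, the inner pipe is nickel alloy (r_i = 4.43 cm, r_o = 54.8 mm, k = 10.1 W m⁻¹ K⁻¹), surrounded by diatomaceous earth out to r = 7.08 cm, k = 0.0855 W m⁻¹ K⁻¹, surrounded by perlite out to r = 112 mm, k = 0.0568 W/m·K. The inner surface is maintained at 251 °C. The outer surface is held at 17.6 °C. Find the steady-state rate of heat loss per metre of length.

Q' = 132 W/m

Treat each layer as a resistance in series:
  R'_nickel alloy = ln(0.0548/0.0443)/(2πk) = 0.2127/(2π·10.1) = 0.003352 m·K/W
  R'_diatomaceous earth = ln(0.0708/0.0548)/(2πk) = 0.2562/(2π·0.0855) = 0.4768 m·K/W
  R'_perlite = ln(0.112/0.0708)/(2πk) = 0.4586/(2π·0.0568) = 1.285 m·K/W
ΣR = 0.003352 + 0.4768 + 1.285 = 1.765 m·K/W
Q' = ΔT/ΣR = (251 °C − 17.6 °C)/1.765 = 132 W/m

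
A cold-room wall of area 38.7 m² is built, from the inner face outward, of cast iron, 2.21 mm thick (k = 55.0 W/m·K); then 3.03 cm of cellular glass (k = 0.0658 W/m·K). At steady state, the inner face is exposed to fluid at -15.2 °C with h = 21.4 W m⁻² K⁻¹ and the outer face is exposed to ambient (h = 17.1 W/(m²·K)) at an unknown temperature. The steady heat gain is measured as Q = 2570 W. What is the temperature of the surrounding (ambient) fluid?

T_out = 22.4 °C

Sum the resistances:
  R_conv,in = 1/(hA) = 1/(21.4·38.7) = 0.001207 K/W
  R_cast iron = L/(kA) = 0.00221/(55.0·38.7) = 1.038×10^-6 K/W
  R_cellular glass = L/(kA) = 0.0303/(0.0658·38.7) = 0.01190 K/W
  R_conv,out = 1/(hA) = 1/(17.1·38.7) = 0.001511 K/W
ΣR = 0.01462 K/W
ΔT = Q·ΣR = 2570 × 0.01462 = 37.57 K
Heat flows inward, so T_out = T_in + ΔT = -15.2 + 37.57 = 22.4 °C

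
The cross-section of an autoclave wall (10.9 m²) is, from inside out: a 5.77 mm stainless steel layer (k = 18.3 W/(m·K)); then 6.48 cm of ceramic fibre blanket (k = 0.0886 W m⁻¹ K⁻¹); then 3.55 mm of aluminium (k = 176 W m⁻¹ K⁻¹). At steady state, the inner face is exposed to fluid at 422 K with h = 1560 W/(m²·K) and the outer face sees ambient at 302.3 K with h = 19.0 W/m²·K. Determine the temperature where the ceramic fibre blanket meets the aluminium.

T = 310.3 K

Resistance network (inner→outer):
  R_conv,in = 1/(hA) = 1/(1560·10.9) = 5.881×10^-5 K/W
  R_stainless steel = L/(kA) = 0.00577/(18.3·10.9) = 2.893×10^-5 K/W
  R_ceramic fibre blanket = L/(kA) = 0.0648/(0.0886·10.9) = 0.06710 K/W
  R_aluminium = L/(kA) = 0.00355/(176·10.9) = 1.851×10^-6 K/W
  R_conv,out = 1/(hA) = 1/(19.0·10.9) = 0.004829 K/W
ΣR = 5.881×10^-5 + 2.893×10^-5 + 0.06710 + 1.851×10^-6 + 0.004829 = 0.07202 K/W
Q = ΔT/ΣR = (422 K − 302.3 K)/0.07202 = 1662 W
From the inner boundary to the ceramic fibre blanket/aluminium interface, ΣR_partial = 0.06719 K/W.
T_interface = T_in − Q·ΣR_partial = 422 K − (1662)(0.06719) = 310.3 K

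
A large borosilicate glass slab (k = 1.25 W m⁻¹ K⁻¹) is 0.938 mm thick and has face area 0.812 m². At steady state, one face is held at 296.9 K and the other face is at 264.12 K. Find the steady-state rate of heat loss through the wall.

Q = kA·ΔT/L = 1.25 × 0.812 × |296.9 K − 264.12 K| / 9.38×10^-4 = 35500 W

Q = 35.5 kW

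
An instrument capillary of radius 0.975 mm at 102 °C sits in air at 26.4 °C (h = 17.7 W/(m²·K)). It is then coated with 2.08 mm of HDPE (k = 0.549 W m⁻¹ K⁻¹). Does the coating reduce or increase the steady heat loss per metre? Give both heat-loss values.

Critical radius for a cylinder: r_cr = k/h = 0.0310 m = 3.10 cm.
Outer radius after coating: r₂ = 9.75×10^-4 + 0.00208 = 0.003055 m.
Since r₁ < r_cr and r₂ ≤ r_cr, the coating moves toward the maximum at r_cr — heat loss rises.
Bare: R = 1/(2πr₁h) = 9.222 m·K/W; Q = 75.6/9.222 = 8.20 W/m.
Coated: R = R_cond + R_conv = 3.274 m·K/W; Q = 75.6/3.274 = 23.1 W/m.

increases: 8.20 → 23.1 W/m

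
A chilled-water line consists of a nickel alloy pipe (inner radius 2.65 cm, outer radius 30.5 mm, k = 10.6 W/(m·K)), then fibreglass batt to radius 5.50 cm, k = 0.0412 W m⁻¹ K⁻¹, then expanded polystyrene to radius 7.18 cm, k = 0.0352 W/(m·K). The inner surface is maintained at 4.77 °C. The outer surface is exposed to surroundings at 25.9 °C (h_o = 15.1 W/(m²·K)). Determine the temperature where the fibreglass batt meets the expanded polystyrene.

Resistance network (inner→outer):
  R'_nickel alloy = ln(0.0305/0.0265)/(2πk) = 0.1406/(2π·10.6) = 0.002111 m·K/W
  R'_fibreglass batt = ln(0.0550/0.0305)/(2πk) = 0.5896/(2π·0.0412) = 2.278 m·K/W
  R'_expanded polystyrene = ln(0.0718/0.0550)/(2πk) = 0.2666/(2π·0.0352) = 1.205 m·K/W
  R'_conv,out = 1/(2πr h) = 1/(2π·0.0718·15.1) = 0.1468 m·K/W
ΣR = 0.002111 + 2.278 + 1.205 + 0.1468 = 3.632 m·K/W
Q' = ΔT/ΣR = (4.77 °C − 25.9 °C)/3.632 = -5.818 W/m
From the inner boundary to the fibreglass batt/expanded polystyrene interface, ΣR_partial = 2.280 m·K/W.
T_interface = T_in − Q'·ΣR_partial = 4.77 °C − (-5.818)(2.280) = 18.0 °C

T = 18.0 °C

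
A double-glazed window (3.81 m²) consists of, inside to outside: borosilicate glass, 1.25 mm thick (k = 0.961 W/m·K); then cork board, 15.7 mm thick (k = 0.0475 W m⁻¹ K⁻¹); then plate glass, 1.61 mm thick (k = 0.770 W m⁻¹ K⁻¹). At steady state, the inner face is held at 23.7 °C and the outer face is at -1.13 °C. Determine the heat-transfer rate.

Q = 283 W

Treat each layer as a resistance in series:
  R_borosilicate glass = L/(kA) = 0.00125/(0.961·3.81) = 3.414×10^-4 K/W
  R_cork board = L/(kA) = 0.0157/(0.0475·3.81) = 0.08675 K/W
  R_plate glass = L/(kA) = 0.00161/(0.770·3.81) = 5.488×10^-4 K/W
ΣR = 3.414×10^-4 + 0.08675 + 5.488×10^-4 = 0.08764 K/W
Q = ΔT/ΣR = (23.7 °C − -1.13 °C)/0.08764 = 283 W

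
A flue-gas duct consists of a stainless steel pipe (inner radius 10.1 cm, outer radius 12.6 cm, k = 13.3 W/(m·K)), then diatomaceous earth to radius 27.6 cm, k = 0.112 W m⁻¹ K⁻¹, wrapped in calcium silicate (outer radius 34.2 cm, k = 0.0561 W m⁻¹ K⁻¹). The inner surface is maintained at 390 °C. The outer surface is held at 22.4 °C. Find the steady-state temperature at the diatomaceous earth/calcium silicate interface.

T = 152 °C

Treat each layer as a resistance in series:
  R'_stainless steel = ln(0.126/0.101)/(2πk) = 0.2212/(2π·13.3) = 0.002647 m·K/W
  R'_diatomaceous earth = ln(0.276/0.126)/(2πk) = 0.7841/(2π·0.112) = 1.114 m·K/W
  R'_calcium silicate = ln(0.342/0.276)/(2πk) = 0.2144/(2π·0.0561) = 0.6083 m·K/W
ΣR = 0.002647 + 1.114 + 0.6083 = 1.725 m·K/W
Q' = ΔT/ΣR = (390 °C − 22.4 °C)/1.725 = 213.1 W/m
From the inner boundary to the diatomaceous earth/calcium silicate interface, ΣR_partial = 1.117 m·K/W.
T_interface = T_in − Q'·ΣR_partial = 390 °C − (213.1)(1.117) = 152 °C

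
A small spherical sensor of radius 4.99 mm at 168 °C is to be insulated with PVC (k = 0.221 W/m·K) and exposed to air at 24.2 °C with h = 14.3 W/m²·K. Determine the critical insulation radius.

For a sphere, r_cr = 2k_ins/h = 2·0.221/14.3 = 0.0309 m = 3.09 cm

r_cr = 3.09 cm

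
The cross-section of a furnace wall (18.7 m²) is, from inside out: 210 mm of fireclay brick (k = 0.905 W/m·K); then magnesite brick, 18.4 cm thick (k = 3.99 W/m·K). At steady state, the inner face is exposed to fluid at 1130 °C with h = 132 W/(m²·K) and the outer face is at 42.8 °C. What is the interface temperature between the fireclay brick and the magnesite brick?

T = 218 °C

Resistance network (inner→outer):
  R_conv,in = 1/(hA) = 1/(132·18.7) = 4.051×10^-4 K/W
  R_fireclay brick = L/(kA) = 0.210/(0.905·18.7) = 0.01241 K/W
  R_magnesite brick = L/(kA) = 0.184/(3.99·18.7) = 0.002466 K/W
ΣR = 4.051×10^-4 + 0.01241 + 0.002466 = 0.01528 K/W
Q = ΔT/ΣR = (1130 °C − 42.8 °C)/0.01528 = 71150 W
From the inner boundary to the fireclay brick/magnesite brick interface, ΣR_partial = 0.01282 K/W.
T_interface = T_in − Q·ΣR_partial = 1130 °C − (71150)(0.01282) = 218 °C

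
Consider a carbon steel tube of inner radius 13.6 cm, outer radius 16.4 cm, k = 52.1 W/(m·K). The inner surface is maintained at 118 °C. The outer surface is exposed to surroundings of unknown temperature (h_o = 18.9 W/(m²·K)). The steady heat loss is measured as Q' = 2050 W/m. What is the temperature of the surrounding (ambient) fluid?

Sum the resistances:
  R'_carbon steel = ln(0.164/0.136)/(2πk) = 0.1872/(2π·52.1) = 5.719×10^-4 m·K/W
  R'_conv,out = 1/(2πr h) = 1/(2π·0.164·18.9) = 0.05135 m·K/W
ΣR = 0.05192 m·K/W
ΔT = Q'·ΣR = 2050 × 0.05192 = 106.4 K
Heat flows outward, so T_out = T_in − ΔT = 118 − 106.4 = 11.6 °C

T_out = 11.6 °C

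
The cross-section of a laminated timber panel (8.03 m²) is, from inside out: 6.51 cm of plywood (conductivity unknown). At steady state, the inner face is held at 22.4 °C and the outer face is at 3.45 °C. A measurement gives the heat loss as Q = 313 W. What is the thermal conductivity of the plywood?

k = 0.134 W/m·K

ΣR = ΔT/Q = |22.4 − 3.45|/313 = 0.06054 K/W
L/(kA) = 0.06054 ⇒ k = 0.0651/(0.06054·8.03) = 0.134 W/m·K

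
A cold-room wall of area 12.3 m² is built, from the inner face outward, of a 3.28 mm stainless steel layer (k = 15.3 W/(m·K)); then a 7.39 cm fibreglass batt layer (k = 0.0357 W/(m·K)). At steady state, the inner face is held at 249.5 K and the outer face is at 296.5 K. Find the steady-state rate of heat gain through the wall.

Q = 279 W

Resistance network (inner→outer):
  R_stainless steel = L/(kA) = 0.00328/(15.3·12.3) = 1.743×10^-5 K/W
  R_fibreglass batt = L/(kA) = 0.0739/(0.0357·12.3) = 0.1683 K/W
ΣR = 1.743×10^-5 + 0.1683 = 0.1683 K/W
Q = ΔT/ΣR = (249.5 K − 296.5 K)/0.1683 = -279 W
(Negative Q ⇒ heat flows inward; heat gain = 279 W.)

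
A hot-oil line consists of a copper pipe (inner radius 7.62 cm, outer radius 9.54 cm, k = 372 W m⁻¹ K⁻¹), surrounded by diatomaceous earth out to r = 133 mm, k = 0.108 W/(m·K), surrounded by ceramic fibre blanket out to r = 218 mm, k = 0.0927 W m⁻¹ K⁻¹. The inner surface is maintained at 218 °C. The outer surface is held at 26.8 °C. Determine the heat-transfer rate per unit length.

Q' = 143 W/m

Resistance network (inner→outer):
  R'_copper = ln(0.0954/0.0762)/(2πk) = 0.2247/(2π·372) = 9.614×10^-5 m·K/W
  R'_diatomaceous earth = ln(0.133/0.0954)/(2πk) = 0.3323/(2π·0.108) = 0.4897 m·K/W
  R'_ceramic fibre blanket = ln(0.218/0.133)/(2πk) = 0.4941/(2π·0.0927) = 0.8484 m·K/W
ΣR = 9.614×10^-5 + 0.4897 + 0.8484 = 1.338 m·K/W
Q' = ΔT/ΣR = (218 °C − 26.8 °C)/1.338 = 143 W/m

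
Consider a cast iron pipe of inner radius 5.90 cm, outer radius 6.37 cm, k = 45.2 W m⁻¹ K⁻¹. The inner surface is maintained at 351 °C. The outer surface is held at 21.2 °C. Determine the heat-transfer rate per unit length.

Q' = 1220 kW/m

Q' = 2πk·ΔT/ln(r₂/r₁) = 2π × 45.2 × 329.8 / ln(0.0637/0.0590) = 1.22×10^6 W/m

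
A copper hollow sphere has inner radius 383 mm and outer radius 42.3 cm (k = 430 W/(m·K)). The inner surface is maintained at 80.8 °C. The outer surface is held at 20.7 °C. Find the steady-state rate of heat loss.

Q = 1.32×10^6 W

Q = 4πk·ΔT/(1/r₁ − 1/r₂) = 4π × 430 × 60.1 / (1/0.383 − 1/0.423) = 1.32×10^6 W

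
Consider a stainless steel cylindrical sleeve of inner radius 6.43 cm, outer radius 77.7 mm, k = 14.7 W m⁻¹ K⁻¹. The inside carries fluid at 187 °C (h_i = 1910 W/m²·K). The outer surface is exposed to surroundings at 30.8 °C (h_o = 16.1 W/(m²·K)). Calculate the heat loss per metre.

Q' = 1200 W/m

Series thermal resistances, inner to outer:
  R'_conv,in = 1/(2πr h) = 1/(2π·0.0643·1910) = 0.001296 m·K/W
  R'_stainless steel = ln(0.0777/0.0643)/(2πk) = 0.1893/(2π·14.7) = 0.002049 m·K/W
  R'_conv,out = 1/(2πr h) = 1/(2π·0.0777·16.1) = 0.1272 m·K/W
ΣR = 0.001296 + 0.002049 + 0.1272 = 0.1305 m·K/W
Q' = ΔT/ΣR = (187 °C − 30.8 °C)/0.1305 = 1200 W/m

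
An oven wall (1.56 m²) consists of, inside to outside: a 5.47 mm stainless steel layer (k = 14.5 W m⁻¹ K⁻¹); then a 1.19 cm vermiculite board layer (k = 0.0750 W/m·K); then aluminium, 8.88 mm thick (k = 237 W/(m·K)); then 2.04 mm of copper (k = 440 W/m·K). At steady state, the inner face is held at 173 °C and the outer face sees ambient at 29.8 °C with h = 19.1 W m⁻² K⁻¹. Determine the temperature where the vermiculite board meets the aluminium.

T = 65.3 °C

Series thermal resistances, inner to outer:
  R_stainless steel = L/(kA) = 0.00547/(14.5·1.56) = 2.418×10^-4 K/W
  R_vermiculite board = L/(kA) = 0.0119/(0.0750·1.56) = 0.1017 K/W
  R_aluminium = L/(kA) = 0.00888/(237·1.56) = 2.402×10^-5 K/W
  R_copper = L/(kA) = 0.00204/(440·1.56) = 2.972×10^-6 K/W
  R_conv,out = 1/(hA) = 1/(19.1·1.56) = 0.03356 K/W
ΣR = 2.418×10^-4 + 0.1017 + 2.402×10^-5 + 2.972×10^-6 + 0.03356 = 0.1355 K/W
Q = ΔT/ΣR = (173 °C − 29.8 °C)/0.1355 = 1057 W
From the inner boundary to the vermiculite board/aluminium interface, ΣR_partial = 0.1019 K/W.
T_interface = T_in − Q·ΣR_partial = 173 °C − (1057)(0.1019) = 65.3 °C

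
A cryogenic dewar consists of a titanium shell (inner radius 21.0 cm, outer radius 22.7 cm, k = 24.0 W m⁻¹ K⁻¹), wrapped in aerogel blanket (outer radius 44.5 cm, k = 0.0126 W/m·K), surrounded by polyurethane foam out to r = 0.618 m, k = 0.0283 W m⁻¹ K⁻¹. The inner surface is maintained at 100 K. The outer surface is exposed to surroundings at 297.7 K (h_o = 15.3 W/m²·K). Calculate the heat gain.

Q = 12.8 W

Resistance network (inner→outer):
  R_titanium = (1/0.210 − 1/0.227)/(4πk) = 0.3566/(4π·24.0) = 0.001182 K/W
  R_aerogel blanket = (1/0.227 − 1/0.445)/(4πk) = 2.158/(4π·0.0126) = 13.63 K/W
  R_polyurethane foam = (1/0.445 − 1/0.618)/(4πk) = 0.6291/(4π·0.0283) = 1.769 K/W
  R_conv,out = 1/(4πr²h) = 1/(4π·0.618²·15.3) = 0.01362 K/W
ΣR = 0.001182 + 13.63 + 1.769 + 0.01362 = 15.41 K/W
Q = ΔT/ΣR = (100 K − 297.7 K)/15.41 = -12.8 W
(Negative Q ⇒ heat flows inward; heat gain = 12.8 W.)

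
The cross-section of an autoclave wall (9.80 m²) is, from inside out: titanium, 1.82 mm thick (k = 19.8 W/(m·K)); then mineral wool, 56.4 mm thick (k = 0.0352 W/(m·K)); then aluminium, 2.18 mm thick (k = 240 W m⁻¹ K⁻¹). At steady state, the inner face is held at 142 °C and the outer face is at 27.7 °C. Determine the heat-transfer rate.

Q = 699 W

Series thermal resistances, inner to outer:
  R_titanium = L/(kA) = 0.00182/(19.8·9.80) = 9.380×10^-6 K/W
  R_mineral wool = L/(kA) = 0.0564/(0.0352·9.80) = 0.1635 K/W
  R_aluminium = L/(kA) = 0.00218/(240·9.80) = 9.269×10^-7 K/W
ΣR = 9.380×10^-6 + 0.1635 + 9.269×10^-7 = 0.1635 K/W
Q = ΔT/ΣR = (142 °C − 27.7 °C)/0.1635 = 699 W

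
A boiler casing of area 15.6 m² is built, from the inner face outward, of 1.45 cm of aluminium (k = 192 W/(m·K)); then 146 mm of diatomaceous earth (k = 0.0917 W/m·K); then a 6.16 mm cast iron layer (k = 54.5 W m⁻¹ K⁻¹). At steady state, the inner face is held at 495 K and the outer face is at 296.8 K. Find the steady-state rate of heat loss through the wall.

Q = 1940 W

Series thermal resistances, inner to outer:
  R_aluminium = L/(kA) = 0.0145/(192·15.6) = 4.841×10^-6 K/W
  R_diatomaceous earth = L/(kA) = 0.146/(0.0917·15.6) = 0.1021 K/W
  R_cast iron = L/(kA) = 0.00616/(54.5·15.6) = 7.245×10^-6 K/W
ΣR = 4.841×10^-6 + 0.1021 + 7.245×10^-6 = 0.1021 K/W
Q = ΔT/ΣR = (495 K − 296.8 K)/0.1021 = 1940 W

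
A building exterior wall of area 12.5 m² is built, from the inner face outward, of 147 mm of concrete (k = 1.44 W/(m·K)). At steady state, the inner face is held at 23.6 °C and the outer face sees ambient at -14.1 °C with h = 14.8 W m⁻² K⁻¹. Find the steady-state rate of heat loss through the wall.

Treat each layer as a resistance in series:
  R_concrete = L/(kA) = 0.147/(1.44·12.5) = 0.008167 K/W
  R_conv,out = 1/(hA) = 1/(14.8·12.5) = 0.005405 K/W
ΣR = 0.008167 + 0.005405 = 0.01357 K/W
Q = ΔT/ΣR = (23.6 °C − -14.1 °C)/0.01357 = 2780 W

Q = 2.78 kW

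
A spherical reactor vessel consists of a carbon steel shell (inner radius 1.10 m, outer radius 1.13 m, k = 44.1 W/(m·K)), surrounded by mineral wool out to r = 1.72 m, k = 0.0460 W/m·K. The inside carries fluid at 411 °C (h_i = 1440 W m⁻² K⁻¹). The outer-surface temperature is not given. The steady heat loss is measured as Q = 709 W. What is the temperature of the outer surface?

T_out = 38.6 °C

Sum the resistances:
  R_conv,in = 1/(4πr²h) = 1/(4π·1.10²·1440) = 4.567×10^-5 K/W
  R_carbon steel = (1/1.10 − 1/1.13)/(4πk) = 0.02414/(4π·44.1) = 4.355×10^-5 K/W
  R_mineral wool = (1/1.13 − 1/1.72)/(4πk) = 0.3036/(4π·0.0460) = 0.5251 K/W
ΣR = 0.5252 K/W
ΔT = Q·ΣR = 709 × 0.5252 = 372.4 K
Heat flows outward, so T_out = T_in − ΔT = 411 − 372.4 = 38.6 °C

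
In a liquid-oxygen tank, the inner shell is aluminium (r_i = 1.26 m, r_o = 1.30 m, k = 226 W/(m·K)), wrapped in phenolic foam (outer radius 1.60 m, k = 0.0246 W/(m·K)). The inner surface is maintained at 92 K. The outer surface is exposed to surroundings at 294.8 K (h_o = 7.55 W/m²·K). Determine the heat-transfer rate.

Q = 431 W

Series thermal resistances, inner to outer:
  R_aluminium = (1/1.26 − 1/1.30)/(4πk) = 0.02442/(4π·226) = 8.599×10^-6 K/W
  R_phenolic foam = (1/1.30 − 1/1.60)/(4πk) = 0.1442/(4π·0.0246) = 0.4666 K/W
  R_conv,out = 1/(4πr²h) = 1/(4π·1.60²·7.55) = 0.004117 K/W
ΣR = 8.599×10^-6 + 0.4666 + 0.004117 = 0.4707 K/W
Q = ΔT/ΣR = (92 K − 294.8 K)/0.4707 = -431 W
(Negative Q ⇒ heat flows inward; heat gain = 431 W.)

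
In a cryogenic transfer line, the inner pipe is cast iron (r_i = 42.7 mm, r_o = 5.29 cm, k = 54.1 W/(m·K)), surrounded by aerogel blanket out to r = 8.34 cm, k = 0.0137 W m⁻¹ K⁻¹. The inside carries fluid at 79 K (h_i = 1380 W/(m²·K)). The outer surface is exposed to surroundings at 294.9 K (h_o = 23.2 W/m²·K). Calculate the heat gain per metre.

Treat each layer as a resistance in series:
  R'_conv,in = 1/(2πr h) = 1/(2π·0.0427·1380) = 0.002701 m·K/W
  R'_cast iron = ln(0.0529/0.0427)/(2πk) = 0.2142/(2π·54.1) = 6.302×10^-4 m·K/W
  R'_aerogel blanket = ln(0.0834/0.0529)/(2πk) = 0.4552/(2π·0.0137) = 5.289 m·K/W
  R'_conv,out = 1/(2πr h) = 1/(2π·0.0834·23.2) = 0.08226 m·K/W
ΣR = 0.002701 + 6.302×10^-4 + 5.289 + 0.08226 = 5.375 m·K/W
Q' = ΔT/ΣR = (79 K − 294.9 K)/5.375 = -40.2 W/m
(Negative Q' ⇒ heat flows inward; heat gain = 40.2 W/m.)

Q' = 40.2 W/m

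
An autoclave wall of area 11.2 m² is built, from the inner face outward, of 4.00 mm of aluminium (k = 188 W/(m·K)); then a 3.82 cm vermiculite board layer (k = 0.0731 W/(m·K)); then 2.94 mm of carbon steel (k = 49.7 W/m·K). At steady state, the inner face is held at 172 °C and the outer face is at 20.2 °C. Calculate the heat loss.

Q = 3.25 kW

Resistance network (inner→outer):
  R_aluminium = L/(kA) = 0.00400/(188·11.2) = 1.900×10^-6 K/W
  R_vermiculite board = L/(kA) = 0.0382/(0.0731·11.2) = 0.04666 K/W
  R_carbon steel = L/(kA) = 0.00294/(49.7·11.2) = 5.282×10^-6 K/W
ΣR = 1.900×10^-6 + 0.04666 + 5.282×10^-6 = 0.04667 K/W
Q = ΔT/ΣR = (172 °C − 20.2 °C)/0.04667 = 3250 W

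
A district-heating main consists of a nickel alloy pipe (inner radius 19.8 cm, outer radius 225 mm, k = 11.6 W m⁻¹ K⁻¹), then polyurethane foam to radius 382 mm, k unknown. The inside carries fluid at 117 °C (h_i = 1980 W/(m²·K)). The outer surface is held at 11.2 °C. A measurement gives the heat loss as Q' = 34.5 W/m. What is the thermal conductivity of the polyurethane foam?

k = 0.0275 W/m·K

ΣR = ΔT/Q' = |117 − 11.2|/34.5 = 3.067 m·K/W
Known resistances:
  R'_conv,in = 1/(2πr h) = 1/(2π·0.198·1980) = 4.060×10^-4 m·K/W
  R'_nickel alloy = ln(0.225/0.198)/(2πk) = 0.1278/(2π·11.6) = 0.001754 m·K/W
R_polyurethane foam = ΣR − ΣR_known = 3.067 − 0.002160 = 3.065 m·K/W
ln(r₂/r₁)/(2πk) = 3.065 ⇒ k = 0.5293/(2π·3.065) = 0.0275 W/m·K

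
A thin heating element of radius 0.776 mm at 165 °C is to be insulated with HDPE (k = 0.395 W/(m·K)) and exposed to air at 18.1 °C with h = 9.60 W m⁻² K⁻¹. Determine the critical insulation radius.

For a cylinder, r_cr = k_ins/h = 0.395/9.60 = 0.0411 m = 4.11 cm

r_cr = 4.11 cm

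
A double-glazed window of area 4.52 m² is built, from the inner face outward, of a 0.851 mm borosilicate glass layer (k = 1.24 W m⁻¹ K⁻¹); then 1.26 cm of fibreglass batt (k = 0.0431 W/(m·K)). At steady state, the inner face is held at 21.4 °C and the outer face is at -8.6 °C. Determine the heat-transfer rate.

Resistance network (inner→outer):
  R_borosilicate glass = L/(kA) = 8.51×10^-4/(1.24·4.52) = 1.518×10^-4 K/W
  R_fibreglass batt = L/(kA) = 0.0126/(0.0431·4.52) = 0.06468 K/W
ΣR = 1.518×10^-4 + 0.06468 = 0.06483 K/W
Q = ΔT/ΣR = (21.4 °C − -8.6 °C)/0.06483 = 463 W

Q = 463 W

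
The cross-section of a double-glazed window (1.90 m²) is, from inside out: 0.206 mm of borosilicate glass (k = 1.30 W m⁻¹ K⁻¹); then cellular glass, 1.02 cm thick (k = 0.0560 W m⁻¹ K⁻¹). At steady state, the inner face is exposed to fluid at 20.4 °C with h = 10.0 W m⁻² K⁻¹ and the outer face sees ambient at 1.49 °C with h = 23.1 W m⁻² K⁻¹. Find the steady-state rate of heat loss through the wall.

Q = 110 W

Series thermal resistances, inner to outer:
  R_conv,in = 1/(hA) = 1/(10.0·1.90) = 0.05263 K/W
  R_borosilicate glass = L/(kA) = 2.06×10^-4/(1.30·1.90) = 8.340×10^-5 K/W
  R_cellular glass = L/(kA) = 0.0102/(0.0560·1.90) = 0.09586 K/W
  R_conv,out = 1/(hA) = 1/(23.1·1.90) = 0.02278 K/W
ΣR = 0.05263 + 8.340×10^-5 + 0.09586 + 0.02278 = 0.1714 K/W
Q = ΔT/ΣR = (20.4 °C − 1.49 °C)/0.1714 = 110 W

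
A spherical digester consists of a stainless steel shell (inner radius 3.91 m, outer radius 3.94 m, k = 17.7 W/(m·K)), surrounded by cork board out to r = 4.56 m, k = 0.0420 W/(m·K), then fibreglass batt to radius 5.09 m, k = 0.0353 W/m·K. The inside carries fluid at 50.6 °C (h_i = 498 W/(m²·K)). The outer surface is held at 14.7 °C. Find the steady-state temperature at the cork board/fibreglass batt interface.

T = 30.5 °C

Series thermal resistances, inner to outer:
  R_conv,in = 1/(4πr²h) = 1/(4π·3.91²·498) = 1.045×10^-5 K/W
  R_stainless steel = (1/3.91 − 1/3.94)/(4πk) = 0.001947/(4π·17.7) = 8.755×10^-6 K/W
  R_cork board = (1/3.94 − 1/4.56)/(4πk) = 0.03451/(4π·0.0420) = 0.06538 K/W
  R_fibreglass batt = (1/4.56 − 1/5.09)/(4πk) = 0.02283/(4π·0.0353) = 0.05148 K/W
ΣR = 1.045×10^-5 + 8.755×10^-6 + 0.06538 + 0.05148 = 0.1169 K/W
Q = ΔT/ΣR = (50.6 °C − 14.7 °C)/0.1169 = 307.1 W
From the inner boundary to the cork board/fibreglass batt interface, ΣR_partial = 0.06540 K/W.
T_interface = T_in − Q·ΣR_partial = 50.6 °C − (307.1)(0.06540) = 30.5 °C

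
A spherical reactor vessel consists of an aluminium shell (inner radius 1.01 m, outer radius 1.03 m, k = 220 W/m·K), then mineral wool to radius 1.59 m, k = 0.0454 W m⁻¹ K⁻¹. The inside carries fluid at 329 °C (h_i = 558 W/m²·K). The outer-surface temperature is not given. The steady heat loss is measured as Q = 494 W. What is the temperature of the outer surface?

T_out = 32.8 °C

Series resistances:
  R_conv,in = 1/(4πr²h) = 1/(4π·1.01²·558) = 1.398×10^-4 K/W
  R_aluminium = (1/1.01 − 1/1.03)/(4πk) = 0.01923/(4π·220) = 6.954×10^-6 K/W
  R_mineral wool = (1/1.03 − 1/1.59)/(4πk) = 0.3419/(4π·0.0454) = 0.5994 K/W
ΣR = 0.5995 K/W
ΔT = Q·ΣR = 494 × 0.5995 = 296.2 K
Heat flows outward, so T_out = T_in − ΔT = 329 − 296.2 = 32.8 °C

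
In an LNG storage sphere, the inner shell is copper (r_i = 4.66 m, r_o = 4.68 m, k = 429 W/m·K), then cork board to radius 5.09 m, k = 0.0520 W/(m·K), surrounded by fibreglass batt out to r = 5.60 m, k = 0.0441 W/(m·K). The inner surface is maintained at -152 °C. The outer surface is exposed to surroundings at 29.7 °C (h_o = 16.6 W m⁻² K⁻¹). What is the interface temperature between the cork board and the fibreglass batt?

Resistance network (inner→outer):
  R_copper = (1/4.66 − 1/4.68)/(4πk) = 9.171×10^-4/(4π·429) = 1.701×10^-7 K/W
  R_cork board = (1/4.68 − 1/5.09)/(4πk) = 0.01721/(4π·0.0520) = 0.02634 K/W
  R_fibreglass batt = (1/5.09 − 1/5.60)/(4πk) = 0.01789/(4π·0.0441) = 0.03229 K/W
  R_conv,out = 1/(4πr²h) = 1/(4π·5.60²·16.6) = 1.529×10^-4 K/W
ΣR = 1.701×10^-7 + 0.02634 + 0.03229 + 1.529×10^-4 = 0.05878 K/W
Q = ΔT/ΣR = (-152 °C − 29.7 °C)/0.05878 = -3091 W
From the inner boundary to the cork board/fibreglass batt interface, ΣR_partial = 0.02634 K/W.
T_interface = T_in − Q·ΣR_partial = -152 °C − (-3091)(0.02634) = -70.6 °C

T = -70.6 °C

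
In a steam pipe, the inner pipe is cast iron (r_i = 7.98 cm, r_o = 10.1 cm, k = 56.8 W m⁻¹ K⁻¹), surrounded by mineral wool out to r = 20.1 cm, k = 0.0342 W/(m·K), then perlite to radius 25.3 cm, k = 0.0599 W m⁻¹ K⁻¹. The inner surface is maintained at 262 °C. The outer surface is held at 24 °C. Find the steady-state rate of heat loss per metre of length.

Resistance network (inner→outer):
  R'_cast iron = ln(0.101/0.0798)/(2πk) = 0.2356/(2π·56.8) = 6.601×10^-4 m·K/W
  R'_mineral wool = ln(0.201/0.101)/(2πk) = 0.6882/(2π·0.0342) = 3.203 m·K/W
  R'_perlite = ln(0.253/0.201)/(2πk) = 0.2301/(2π·0.0599) = 0.6113 m·K/W
ΣR = 6.601×10^-4 + 3.203 + 0.6113 = 3.815 m·K/W
Q' = ΔT/ΣR = (262 °C − 24 °C)/3.815 = 62.4 W/m

Q' = 62.4 W/m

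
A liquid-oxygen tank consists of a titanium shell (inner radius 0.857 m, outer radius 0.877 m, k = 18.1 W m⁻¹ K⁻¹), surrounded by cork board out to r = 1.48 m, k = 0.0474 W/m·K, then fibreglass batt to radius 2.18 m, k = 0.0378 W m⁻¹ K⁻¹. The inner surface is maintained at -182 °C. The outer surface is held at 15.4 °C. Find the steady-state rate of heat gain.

Q = 160 W

Resistance network (inner→outer):
  R_titanium = (1/0.857 − 1/0.877)/(4πk) = 0.02661/(4π·18.1) = 1.170×10^-4 K/W
  R_cork board = (1/0.877 − 1/1.48)/(4πk) = 0.4646/(4π·0.0474) = 0.7800 K/W
  R_fibreglass batt = (1/1.48 − 1/2.18)/(4πk) = 0.2170/(4π·0.0378) = 0.4567 K/W
ΣR = 1.170×10^-4 + 0.7800 + 0.4567 = 1.237 K/W
Q = ΔT/ΣR = (-182 °C − 15.4 °C)/1.237 = -160 W
(Negative Q ⇒ heat flows inward; heat gain = 160 W.)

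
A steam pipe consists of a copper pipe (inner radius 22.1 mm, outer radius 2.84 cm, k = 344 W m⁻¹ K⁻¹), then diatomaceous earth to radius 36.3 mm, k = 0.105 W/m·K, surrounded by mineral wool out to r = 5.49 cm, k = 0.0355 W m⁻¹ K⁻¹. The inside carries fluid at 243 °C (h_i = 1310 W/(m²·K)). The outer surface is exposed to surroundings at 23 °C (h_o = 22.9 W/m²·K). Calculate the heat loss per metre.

Treat each layer as a resistance in series:
  R'_conv,in = 1/(2πr h) = 1/(2π·0.0221·1310) = 0.005497 m·K/W
  R'_copper = ln(0.0284/0.0221)/(2πk) = 0.2508/(2π·344) = 1.160×10^-4 m·K/W
  R'_diatomaceous earth = ln(0.0363/0.0284)/(2πk) = 0.2454/(2π·0.105) = 0.3720 m·K/W
  R'_mineral wool = ln(0.0549/0.0363)/(2πk) = 0.4137/(2π·0.0355) = 1.855 m·K/W
  R'_conv,out = 1/(2πr h) = 1/(2π·0.0549·22.9) = 0.1266 m·K/W
ΣR = 0.005497 + 1.160×10^-4 + 0.3720 + 1.855 + 0.1266 = 2.359 m·K/W
Q' = ΔT/ΣR = (243 °C − 23 °C)/2.359 = 93.3 W/m

Q' = 93.3 W/m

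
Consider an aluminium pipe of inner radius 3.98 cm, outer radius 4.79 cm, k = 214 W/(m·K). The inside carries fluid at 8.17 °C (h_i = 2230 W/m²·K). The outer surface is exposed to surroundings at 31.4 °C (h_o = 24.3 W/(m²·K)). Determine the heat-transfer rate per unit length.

Q' = 168 W/m

Series thermal resistances, inner to outer:
  R'_conv,in = 1/(2πr h) = 1/(2π·0.0398·2230) = 0.001793 m·K/W
  R'_aluminium = ln(0.0479/0.0398)/(2πk) = 0.1852/(2π·214) = 1.378×10^-4 m·K/W
  R'_conv,out = 1/(2πr h) = 1/(2π·0.0479·24.3) = 0.1367 m·K/W
ΣR = 0.001793 + 1.378×10^-4 + 0.1367 = 0.1386 m·K/W
Q' = ΔT/ΣR = (8.17 °C − 31.4 °C)/0.1386 = -168 W/m
(Negative Q' ⇒ heat flows inward; heat gain = 168 W/m.)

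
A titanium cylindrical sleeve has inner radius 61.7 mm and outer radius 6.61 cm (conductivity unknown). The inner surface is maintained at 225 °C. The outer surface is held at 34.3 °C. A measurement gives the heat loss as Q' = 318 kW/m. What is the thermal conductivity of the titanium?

ΣR = ΔT/Q' = |225 − 34.3|/3.18×10^5 = 5.997×10^-4 m·K/W
ln(r₂/r₁)/(2πk) = 5.997×10^-4 ⇒ k = 0.06888/(2π·5.997×10^-4) = 18.3 W/m·K

k = 18.3 W/m·K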